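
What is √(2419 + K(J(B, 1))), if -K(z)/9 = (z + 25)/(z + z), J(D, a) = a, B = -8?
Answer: √2302 ≈ 47.979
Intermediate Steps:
K(z) = -9*(25 + z)/(2*z) (K(z) = -9*(z + 25)/(z + z) = -9*(25 + z)/(2*z))
√(2419 + K(J(B, 1))) = √(2419 + (9/2)*(-25 - 1*1)/1) = √(2419 + (9/2)*1*(-25 - 1)) = √(2419 + (9/2)*1*(-26)) = √(2419 - 117) = √2302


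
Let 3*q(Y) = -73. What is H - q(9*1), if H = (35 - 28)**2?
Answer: 220/3 ≈ 73.333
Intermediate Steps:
q(Y) = -73/3 (q(Y) = (1/3)*(-73) = -73/3)
H = 49 (H = 7**2 = 49)
H - q(9*1) = 49 - 1*(-73/3) = 49 + 73/3 = 220/3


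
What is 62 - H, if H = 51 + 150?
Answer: -139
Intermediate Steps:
H = 201
62 - H = 62 - 1*201 = 62 - 201 = -139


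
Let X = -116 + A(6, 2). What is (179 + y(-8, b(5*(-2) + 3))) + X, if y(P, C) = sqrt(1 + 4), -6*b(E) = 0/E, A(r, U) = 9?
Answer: 72 + sqrt(5) ≈ 74.236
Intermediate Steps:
b(E) = 0 (b(E) = -0/E = -1/6*0 = 0)
y(P, C) = sqrt(5)
X = -107 (X = -116 + 9 = -107)
(179 + y(-8, b(5*(-2) + 3))) + X = (179 + sqrt(5)) - 107 = 72 + sqrt(5)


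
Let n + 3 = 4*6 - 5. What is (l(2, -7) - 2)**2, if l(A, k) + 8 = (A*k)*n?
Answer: 54756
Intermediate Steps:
n = 16 (n = -3 + (4*6 - 5) = -3 + (24 - 5) = -3 + 19 = 16)
l(A, k) = -8 + 16*A*k (l(A, k) = -8 + (A*k)*16 = -8 + 16*A*k)
(l(2, -7) - 2)**2 = ((-8 + 16*2*(-7)) - 2)**2 = ((-8 - 224) - 2)**2 = (-232 - 2)**2 = (-234)**2 = 54756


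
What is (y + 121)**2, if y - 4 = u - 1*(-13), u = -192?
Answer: 2916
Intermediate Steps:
y = -175 (y = 4 + (-192 - 1*(-13)) = 4 + (-192 + 13) = 4 - 179 = -175)
(y + 121)**2 = (-175 + 121)**2 = (-54)**2 = 2916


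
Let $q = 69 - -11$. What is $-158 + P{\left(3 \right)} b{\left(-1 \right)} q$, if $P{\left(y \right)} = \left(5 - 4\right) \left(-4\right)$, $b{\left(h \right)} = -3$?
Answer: $802$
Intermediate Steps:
$P{\left(y \right)} = -4$ ($P{\left(y \right)} = 1 \left(-4\right) = -4$)
$q = 80$ ($q = 69 + 11 = 80$)
$-158 + P{\left(3 \right)} b{\left(-1 \right)} q = -158 + \left(-4\right) \left(-3\right) 80 = -158 + 12 \cdot 80 = -158 + 960 = 802$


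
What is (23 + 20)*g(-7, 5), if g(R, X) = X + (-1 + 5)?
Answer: 387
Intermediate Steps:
g(R, X) = 4 + X (g(R, X) = X + 4 = 4 + X)
(23 + 20)*g(-7, 5) = (23 + 20)*(4 + 5) = 43*9 = 387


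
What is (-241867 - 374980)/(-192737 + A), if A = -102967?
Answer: 616847/295704 ≈ 2.0860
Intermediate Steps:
(-241867 - 374980)/(-192737 + A) = (-241867 - 374980)/(-192737 - 102967) = -616847/(-295704) = -616847*(-1/295704) = 616847/295704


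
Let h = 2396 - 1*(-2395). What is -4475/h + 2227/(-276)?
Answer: -3968219/440772 ≈ -9.0029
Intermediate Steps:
h = 4791 (h = 2396 + 2395 = 4791)
-4475/h + 2227/(-276) = -4475/4791 + 2227/(-276) = -4475*1/4791 + 2227*(-1/276) = -4475/4791 - 2227/276 = -3968219/440772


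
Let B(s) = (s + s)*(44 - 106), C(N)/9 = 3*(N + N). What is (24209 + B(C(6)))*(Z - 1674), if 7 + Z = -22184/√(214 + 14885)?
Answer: 26840527 + 50601704*√15099/2157 ≈ 2.9723e+7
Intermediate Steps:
C(N) = 54*N (C(N) = 9*(3*(N + N)) = 9*(3*(2*N)) = 9*(6*N) = 54*N)
Z = -7 - 22184*√15099/15099 (Z = -7 - 22184/√(214 + 14885) = -7 - 22184*√15099/15099 ≈ -187.54)
B(s) = -124*s (B(s) = (2*s)*(-62) = -124*s)
(24209 + B(C(6)))*(Z - 1674) = (24209 - 6696*6)*((-7 - 22184*√15099/15099) - 1674) = (24209 - 124*324)*(-1681 - 22184*√15099/15099) = (24209 - 40176)*(-1681 - 22184*√15099/15099) = -15967*(-1681 - 22184*√15099/15099) = 26840527 + 50601704*√15099/2157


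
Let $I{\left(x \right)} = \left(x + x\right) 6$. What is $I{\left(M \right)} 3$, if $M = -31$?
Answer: $-1116$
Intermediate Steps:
$I{\left(x \right)} = 12 x$ ($I{\left(x \right)} = 2 x 6 = 12 x$)
$I{\left(M \right)} 3 = 12 \left(-31\right) 3 = \left(-372\right) 3 = -1116$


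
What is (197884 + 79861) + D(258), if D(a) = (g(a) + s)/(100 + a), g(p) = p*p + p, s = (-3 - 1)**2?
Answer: 49749774/179 ≈ 2.7793e+5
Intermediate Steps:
s = 16 (s = (-4)**2 = 16)
g(p) = p + p**2 (g(p) = p**2 + p = p + p**2)
D(a) = (16 + a*(1 + a))/(100 + a) (D(a) = (a*(1 + a) + 16)/(100 + a) = (16 + a*(1 + a))/(100 + a))
(197884 + 79861) + D(258) = (197884 + 79861) + (16 + 258*(1 + 258))/(100 + 258) = 277745 + (16 + 258*259)/358 = 277745 + (16 + 66822)/358 = 277745 + (1/358)*66838 = 277745 + 33419/179 = 49749774/179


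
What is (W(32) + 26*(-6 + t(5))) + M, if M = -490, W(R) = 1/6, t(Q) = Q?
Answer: -3095/6 ≈ -515.83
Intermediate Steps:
W(R) = ⅙
(W(32) + 26*(-6 + t(5))) + M = (⅙ + 26*(-6 + 5)) - 490 = (⅙ + 26*(-1)) - 490 = (⅙ - 26) - 490 = -155/6 - 490 = -3095/6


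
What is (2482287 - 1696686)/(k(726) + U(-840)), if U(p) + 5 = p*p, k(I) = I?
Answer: 785601/706321 ≈ 1.1122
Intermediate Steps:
U(p) = -5 + p² (U(p) = -5 + p*p = -5 + p²)
(2482287 - 1696686)/(k(726) + U(-840)) = (2482287 - 1696686)/(726 + (-5 + (-840)²)) = 785601/(726 + (-5 + 705600)) = 785601/(726 + 705595) = 785601/706321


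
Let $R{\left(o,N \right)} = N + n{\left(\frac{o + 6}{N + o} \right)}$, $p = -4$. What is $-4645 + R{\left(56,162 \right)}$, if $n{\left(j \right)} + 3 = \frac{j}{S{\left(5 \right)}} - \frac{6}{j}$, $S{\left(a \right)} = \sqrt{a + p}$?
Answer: $- \frac{15228519}{3379} \approx -4506.8$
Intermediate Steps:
$S{\left(a \right)} = \sqrt{-4 + a}$ ($S{\left(a \right)} = \sqrt{a - 4} = \sqrt{-4 + a}$)
$n{\left(j \right)} = -3 + j - \frac{6}{j}$ ($n{\left(j \right)} = -3 + \left(\frac{j}{\sqrt{-4 + 5}} - \frac{6}{j}\right) = -3 + \left(\frac{j}{\sqrt{1}} - \frac{6}{j}\right) = -3 + \left(\frac{j}{1} - \frac{6}{j}\right) = -3 + \left(j 1 - \frac{6}{j}\right) = -3 + \left(j - \frac{6}{j}\right) = -3 + j - \frac{6}{j}$)
$R{\left(o,N \right)} = -3 + N + \frac{6 + o}{N + o} - \frac{6 \left(N + o\right)}{6 + o}$ ($R{\left(o,N \right)} = N - \left(3 + 6 \frac{N + o}{o + 6} - \frac{o + 6}{N + o}\right) = N - \left(3 + 6 \frac{N + o}{6 + o} - \frac{6 + o}{N + o}\right) = N - \left(3 - \frac{6 + o}{N + o} + \frac{6 \left(N + o\right)}{6 + o}\right) = -3 + N + \frac{6 + o}{N + o} - \frac{6 \left(N + o\right)}{6 + o}$)
$-4645 + R{\left(56,162 \right)} = -4645 + \frac{\left(6 + 56\right)^{2} - 6 \left(162 + 56\right)^{2} + \left(-3 + 162\right) \left(6 + 56\right) \left(162 + 56\right)}{\left(6 + 56\right) \left(162 + 56\right)} = -4645 + \frac{62^{2} - 6 \cdot 218^{2} + 159 \cdot 62 \cdot 218}{62 \cdot 218} = -4645 + \frac{1}{62} \cdot \frac{1}{218} \left(3844 - 285144 + 2149044\right) = -4645 + \frac{1}{62} \cdot \frac{1}{218} \cdot 1867744 = -4645 + \frac{466936}{3379} = - \frac{15228519}{3379}$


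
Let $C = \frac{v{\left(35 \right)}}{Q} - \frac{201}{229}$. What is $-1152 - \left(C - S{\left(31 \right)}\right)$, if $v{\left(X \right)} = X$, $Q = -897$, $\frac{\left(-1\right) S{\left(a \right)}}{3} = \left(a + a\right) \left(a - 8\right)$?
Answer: $- \frac{1115204278}{205413} \approx -5429.1$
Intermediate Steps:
$S{\left(a \right)} = - 6 a \left(-8 + a\right)$ ($S{\left(a \right)} = - 3 \left(a + a\right) \left(a - 8\right) = - 3 \cdot 2 a \left(-8 + a\right) = - 6 a \left(-8 + a\right)$)
$C = - \frac{188312}{205413}$ ($C = \frac{35}{-897} - \frac{201}{229} = 35 \left(- \frac{1}{897}\right) - \frac{201}{229} = - \frac{35}{897} - \frac{201}{229} = - \frac{188312}{205413} \approx -0.91675$)
$-1152 - \left(C - S{\left(31 \right)}\right) = -1152 - \left(- \frac{188312}{205413} - 6 \cdot 31 \left(8 - 31\right)\right) = -1152 - \left(- \frac{188312}{205413} - 6 \cdot 31 \left(-23\right)\right) = -1152 - \left(- \frac{188312}{205413} - -4278\right) = -1152 - \left(- \frac{188312}{205413} + 4278\right) = -1152 - \frac{878568502}{205413} = - \frac{1115204278}{205413}$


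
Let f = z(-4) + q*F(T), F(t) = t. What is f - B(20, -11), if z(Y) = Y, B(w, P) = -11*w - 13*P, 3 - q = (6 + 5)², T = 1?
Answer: -45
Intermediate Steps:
q = -118 (q = 3 - (6 + 5)² = 3 - 1*11² = 3 - 1*121 = 3 - 121 = -118)
B(w, P) = -13*P - 11*w
f = -122 (f = -4 - 118*1 = -4 - 118 = -122)
f - B(20, -11) = -122 - (-13*(-11) - 11*20) = -122 - (143 - 220) = -122 - 1*(-77) = -122 + 77 = -45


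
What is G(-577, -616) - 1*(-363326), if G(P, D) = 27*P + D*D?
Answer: 727203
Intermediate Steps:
G(P, D) = D² + 27*P (G(P, D) = 27*P + D² = D² + 27*P)
G(-577, -616) - 1*(-363326) = ((-616)² + 27*(-577)) - 1*(-363326) = (379456 - 15579) + 363326 = 363877 + 363326 = 727203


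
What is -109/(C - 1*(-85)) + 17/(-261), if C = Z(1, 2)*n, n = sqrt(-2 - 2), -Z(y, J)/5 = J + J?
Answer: -513638/460665 - 872*I/1765 ≈ -1.115 - 0.49405*I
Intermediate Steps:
Z(y, J) = -10*J (Z(y, J) = -5*(J + J) = -10*J)
n = 2*I (n = sqrt(-4) = 2*I ≈ 2.0*I)
C = -40*I (C = (-10*2)*(2*I) = -40*I ≈ -40.0*I)
-109/(C - 1*(-85)) + 17/(-261) = -109/(-40*I - 1*(-85)) + 17/(-261) = -109/(-40*I + 85) + 17*(-1/261) = -109*(85 + 40*I)/8825 - 17/261 = -17/261 - 109*(85 + 40*I)/8825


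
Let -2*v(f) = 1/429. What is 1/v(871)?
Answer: -858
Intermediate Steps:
v(f) = -1/858 (v(f) = -1/2/429 = -1/2*1/429 = -1/858)
1/v(871) = 1/(-1/858) = -858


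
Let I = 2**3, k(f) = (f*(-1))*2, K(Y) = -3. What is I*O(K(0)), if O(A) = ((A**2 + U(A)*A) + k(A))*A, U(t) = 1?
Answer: -288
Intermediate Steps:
k(f) = -2*f (k(f) = -f*2 = -2*f)
O(A) = A*(A**2 - A) (O(A) = ((A**2 + 1*A) - 2*A)*A = ((A**2 + A) - 2*A)*A = ((A + A**2) - 2*A)*A = (A**2 - A)*A = A*(A**2 - A))
I = 8
I*O(K(0)) = 8*((-3)**2*(-1 - 3)) = 8*(9*(-4)) = 8*(-36) = -288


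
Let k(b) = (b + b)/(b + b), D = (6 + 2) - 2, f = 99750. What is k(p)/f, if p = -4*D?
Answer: 1/99750 ≈ 1.0025e-5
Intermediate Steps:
D = 6 (D = 8 - 2 = 6)
p = -24 (p = -4*6 = -24)
k(b) = 1 (k(b) = (2*b)/((2*b)) = (2*b)*(1/(2*b)) = 1)
k(p)/f = 1/99750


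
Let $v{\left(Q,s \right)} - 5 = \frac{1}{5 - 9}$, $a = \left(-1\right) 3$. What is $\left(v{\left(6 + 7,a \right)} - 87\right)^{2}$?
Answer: $\frac{108241}{16} \approx 6765.1$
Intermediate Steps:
$a = -3$
$v{\left(Q,s \right)} = \frac{19}{4}$ ($v{\left(Q,s \right)} = 5 + \frac{1}{5 - 9} = 5 + \frac{1}{-4} = 5 - \frac{1}{4} = \frac{19}{4}$)
$\left(v{\left(6 + 7,a \right)} - 87\right)^{2} = \left(\frac{19}{4} - 87\right)^{2} = \left(- \frac{329}{4}\right)^{2} = \frac{108241}{16}$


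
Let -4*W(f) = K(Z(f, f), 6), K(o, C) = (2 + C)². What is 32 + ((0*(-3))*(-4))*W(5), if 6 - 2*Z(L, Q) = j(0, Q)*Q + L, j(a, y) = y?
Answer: 32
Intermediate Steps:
Z(L, Q) = 3 - L/2 - Q²/2 (Z(L, Q) = 3 - (Q*Q + L)/2 = 3 - (Q² + L)/2 = 3 - (L + Q²)/2 = 3 + (-L/2 - Q²/2) = 3 - L/2 - Q²/2)
W(f) = -16 (W(f) = -(2 + 6)²/4 = -¼*8² = -¼*64 = -16)
32 + ((0*(-3))*(-4))*W(5) = 32 + ((0*(-3))*(-4))*(-16) = 32 + (0*(-4))*(-16) = 32 + 0*(-16) = 32 + 0 = 32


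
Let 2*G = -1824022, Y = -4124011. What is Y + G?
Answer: -5036022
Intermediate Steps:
G = -912011 (G = (½)*(-1824022) = -912011)
Y + G = -4124011 - 912011 = -5036022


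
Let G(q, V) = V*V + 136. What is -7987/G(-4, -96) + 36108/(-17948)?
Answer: -17179739/5994632 ≈ -2.8659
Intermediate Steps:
G(q, V) = 136 + V² (G(q, V) = V² + 136 = 136 + V²)
-7987/G(-4, -96) + 36108/(-17948) = -7987/(136 + (-96)²) + 36108/(-17948) = -7987/(136 + 9216) + 36108*(-1/17948) = -7987/9352 - 9027/4487 = -7987*1/9352 - 9027/4487 = -1141/1336 - 9027/4487 = -17179739/5994632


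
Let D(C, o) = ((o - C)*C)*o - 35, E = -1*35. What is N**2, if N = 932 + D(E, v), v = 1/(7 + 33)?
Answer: 76858136289/102400 ≈ 7.5057e+5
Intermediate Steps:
E = -35
v = 1/40 ≈ 0.025000
D(C, o) = -35 + C*o*(o - C) (D(C, o) = (C*(o - C))*o - 35 = C*o*(o - C) - 35 = -35 + C*o*(o - C))
N = 277233/320 (N = 932 + (-35 - 35*(1/40)**2 - 1*1/40*(-35)**2) = 932 + (-35 - 35*1/1600 - 1*1/40*1225) = 932 + (-35 - 7/320 - 245/8) = 932 - 21007/320 = 277233/320 ≈ 866.35)
N**2 = (277233/320)**2 = 76858136289/102400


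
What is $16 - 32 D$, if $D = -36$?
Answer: $1168$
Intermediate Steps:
$16 - 32 D = 16 - -1152 = 16 + 1152 = 1168$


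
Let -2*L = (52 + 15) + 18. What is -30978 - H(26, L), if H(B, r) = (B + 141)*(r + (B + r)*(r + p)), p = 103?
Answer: 571309/4 ≈ 1.4283e+5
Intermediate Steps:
L = -85/2 (L = -((52 + 15) + 18)/2 = -(67 + 18)/2 = -1/2*85 = -85/2 ≈ -42.500)
H(B, r) = (141 + B)*(r + (103 + r)*(B + r)) (H(B, r) = (B + 141)*(r + (B + r)*(r + 103)) = (141 + B)*(r + (B + r)*(103 + r)) = (141 + B)*(r + (103 + r)*(B + r)))
-30978 - H(26, L) = -30978 - (103*26**2 + 141*(-85/2)**2 + 14523*26 + 14664*(-85/2) + 26*(-85/2)**2 - 85/2*26**2 + 245*26*(-85/2)) = -30978 - (103*676 + 141*(7225/4) + 377598 - 623220 + 26*(7225/4) - 85/2*676 - 270725) = -30978 - (69628 + 1018725/4 + 377598 - 623220 + 93925/2 - 28730 - 270725) = -30978 - 1*(-695221/4) = -30978 + 695221/4 = 571309/4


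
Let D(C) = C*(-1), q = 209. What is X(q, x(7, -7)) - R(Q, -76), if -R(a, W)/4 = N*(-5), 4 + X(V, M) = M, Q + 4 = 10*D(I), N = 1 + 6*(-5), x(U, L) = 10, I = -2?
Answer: 586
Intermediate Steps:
D(C) = -C
N = -29 (N = 1 - 30 = -29)
Q = 16 (Q = -4 + 10*(-1*(-2)) = -4 + 10*2 = -4 + 20 = 16)
X(V, M) = -4 + M
R(a, W) = -580 (R(a, W) = -(-116)*(-5) = -4*145 = -580)
X(q, x(7, -7)) - R(Q, -76) = (-4 + 10) - 1*(-580) = 6 + 580 = 586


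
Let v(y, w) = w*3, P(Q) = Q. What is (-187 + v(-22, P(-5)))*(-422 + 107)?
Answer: 63630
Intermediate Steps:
v(y, w) = 3*w
(-187 + v(-22, P(-5)))*(-422 + 107) = (-187 + 3*(-5))*(-422 + 107) = (-187 - 15)*(-315) = -202*(-315) = 63630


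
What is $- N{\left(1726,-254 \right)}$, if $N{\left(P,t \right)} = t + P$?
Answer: $-1472$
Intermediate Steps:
$N{\left(P,t \right)} = P + t$
$- N{\left(1726,-254 \right)} = - (1726 - 254) = \left(-1\right) 1472 = -1472$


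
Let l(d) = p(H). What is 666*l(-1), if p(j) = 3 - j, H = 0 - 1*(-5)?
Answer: -1332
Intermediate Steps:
H = 5 (H = 0 + 5 = 5)
l(d) = -2 (l(d) = 3 - 1*5 = 3 - 5 = -2)
666*l(-1) = 666*(-2) = -1332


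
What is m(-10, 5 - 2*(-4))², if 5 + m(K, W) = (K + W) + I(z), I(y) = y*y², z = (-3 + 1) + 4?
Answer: 36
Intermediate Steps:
z = 2 (z = -2 + 4 = 2)
I(y) = y³
m(K, W) = 3 + K + W (m(K, W) = -5 + ((K + W) + 2³) = -5 + ((K + W) + 8) = -5 + (8 + K + W) = 3 + K + W)
m(-10, 5 - 2*(-4))² = (3 - 10 + (5 - 2*(-4)))² = (3 - 10 + (5 + 8))² = (3 - 10 + 13)² = 6² = 36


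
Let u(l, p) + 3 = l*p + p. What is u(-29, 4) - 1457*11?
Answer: -16142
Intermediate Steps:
u(l, p) = -3 + p + l*p (u(l, p) = -3 + (l*p + p) = -3 + (p + l*p) = -3 + p + l*p)
u(-29, 4) - 1457*11 = (-3 + 4 - 29*4) - 1457*11 = (-3 + 4 - 116) - 16027 = -115 - 16027 = -16142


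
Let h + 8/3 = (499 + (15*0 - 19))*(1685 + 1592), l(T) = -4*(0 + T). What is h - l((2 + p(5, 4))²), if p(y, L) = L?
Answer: 4719304/3 ≈ 1.5731e+6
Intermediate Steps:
l(T) = -4*T
h = 4718872/3 (h = -8/3 + (499 + (15*0 - 19))*(1685 + 1592) = -8/3 + (499 + (0 - 19))*3277 = -8/3 + (499 - 19)*3277 = -8/3 + 480*3277 = -8/3 + 1572960 = 4718872/3 ≈ 1.5730e+6)
h - l((2 + p(5, 4))²) = 4718872/3 - (-4)*(2 + 4)² = 4718872/3 - (-4)*6² = 4718872/3 - (-4)*36 = 4718872/3 - 1*(-144) = 4718872/3 + 144 = 4719304/3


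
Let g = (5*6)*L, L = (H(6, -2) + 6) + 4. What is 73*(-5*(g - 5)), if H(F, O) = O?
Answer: -85775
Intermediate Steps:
L = 8 (L = (-2 + 6) + 4 = 4 + 4 = 8)
g = 240 (g = (5*6)*8 = 30*8 = 240)
73*(-5*(g - 5)) = 73*(-5*(240 - 5)) = 73*(-5*235) = 73*(-1175) = -85775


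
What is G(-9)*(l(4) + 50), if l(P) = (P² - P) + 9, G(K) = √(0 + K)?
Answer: 213*I ≈ 213.0*I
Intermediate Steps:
G(K) = √K
l(P) = 9 + P² - P
G(-9)*(l(4) + 50) = √(-9)*((9 + 4² - 1*4) + 50) = (3*I)*((9 + 16 - 4) + 50) = (3*I)*(21 + 50) = (3*I)*71 = 213*I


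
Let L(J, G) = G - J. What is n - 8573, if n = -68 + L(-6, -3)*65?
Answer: -8446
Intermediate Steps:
n = 127 (n = -68 + (-3 - 1*(-6))*65 = -68 + (-3 + 6)*65 = -68 + 3*65 = -68 + 195 = 127)
n - 8573 = 127 - 8573 = -8446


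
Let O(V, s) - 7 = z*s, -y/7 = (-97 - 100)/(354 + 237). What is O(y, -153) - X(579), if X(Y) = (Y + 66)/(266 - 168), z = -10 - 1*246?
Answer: 3838505/98 ≈ 39168.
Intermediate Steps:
y = 7/3 (y = -7*(-97 - 100)/(354 + 237) = -(-1379)/591 = -7*(-⅓) = 7/3 ≈ 2.3333)
z = -256 (z = -10 - 246 = -256)
O(V, s) = 7 - 256*s
X(Y) = 33/49 + Y/98 (X(Y) = (66 + Y)/98 = (66 + Y)*(1/98) = 33/49 + Y/98)
O(y, -153) - X(579) = (7 - 256*(-153)) - (33/49 + (1/98)*579) = (7 + 39168) - (33/49 + 579/98) = 39175 - 1*645/98 = 39175 - 645/98 = 3838505/98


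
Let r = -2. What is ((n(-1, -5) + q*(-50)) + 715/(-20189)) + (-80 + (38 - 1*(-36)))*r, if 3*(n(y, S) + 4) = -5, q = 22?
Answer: -5095558/4659 ≈ -1093.7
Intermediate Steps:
n(y, S) = -17/3 (n(y, S) = -4 + (⅓)*(-5) = -4 - 5/3 = -17/3)
((n(-1, -5) + q*(-50)) + 715/(-20189)) + (-80 + (38 - 1*(-36)))*r = ((-17/3 + 22*(-50)) + 715/(-20189)) + (-80 + (38 - 1*(-36)))*(-2) = ((-17/3 - 1100) + 715*(-1/20189)) + (-80 + (38 + 36))*(-2) = (-3317/3 - 55/1553) + (-80 + 74)*(-2) = -5151466/4659 - 6*(-2) = -5151466/4659 + 12 = -5095558/4659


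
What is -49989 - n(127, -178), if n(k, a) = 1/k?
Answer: -6348604/127 ≈ -49989.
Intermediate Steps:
-49989 - n(127, -178) = -49989 - 1/127 = -6348604/127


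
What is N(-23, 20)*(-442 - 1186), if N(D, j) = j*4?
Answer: -130240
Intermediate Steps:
N(D, j) = 4*j
N(-23, 20)*(-442 - 1186) = (4*20)*(-442 - 1186) = 80*(-1628) = -130240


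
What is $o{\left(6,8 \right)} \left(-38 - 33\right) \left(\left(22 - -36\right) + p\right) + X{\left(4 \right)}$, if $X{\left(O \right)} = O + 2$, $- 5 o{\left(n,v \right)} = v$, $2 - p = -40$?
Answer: $11366$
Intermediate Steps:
$p = 42$ ($p = 2 - -40 = 2 + 40 = 42$)
$o{\left(n,v \right)} = - \frac{v}{5}$
$X{\left(O \right)} = 2 + O$
$o{\left(6,8 \right)} \left(-38 - 33\right) \left(\left(22 - -36\right) + p\right) + X{\left(4 \right)} = \left(- \frac{1}{5}\right) 8 \left(-38 - 33\right) \left(\left(22 - -36\right) + 42\right) + \left(2 + 4\right) = - \frac{8 \left(- 71 \left(\left(22 + 36\right) + 42\right)\right)}{5} + 6 = - \frac{8 \left(- 71 \left(58 + 42\right)\right)}{5} + 6 = - \frac{8 \left(\left(-71\right) 100\right)}{5} + 6 = \left(- \frac{8}{5}\right) \left(-7100\right) + 6 = 11360 + 6 = 11366$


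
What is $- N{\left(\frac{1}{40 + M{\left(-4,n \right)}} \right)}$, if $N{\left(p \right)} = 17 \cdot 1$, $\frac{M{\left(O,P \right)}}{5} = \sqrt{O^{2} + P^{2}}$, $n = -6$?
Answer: $-17$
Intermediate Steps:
$M{\left(O,P \right)} = 5 \sqrt{O^{2} + P^{2}}$
$N{\left(p \right)} = 17$
$- N{\left(\frac{1}{40 + M{\left(-4,n \right)}} \right)} = \left(-1\right) 17 = -17$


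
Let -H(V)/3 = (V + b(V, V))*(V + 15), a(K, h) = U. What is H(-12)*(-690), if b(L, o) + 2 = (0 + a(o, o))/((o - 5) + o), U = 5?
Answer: -2552310/29 ≈ -88011.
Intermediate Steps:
a(K, h) = 5
b(L, o) = -2 + 5/(-5 + 2*o) (b(L, o) = -2 + (0 + 5)/((o - 5) + o) = -2 + 5/((-5 + o) + o) = -2 + 5/(-5 + 2*o))
H(V) = -3*(15 + V)*(V + (15 - 4*V)/(-5 + 2*V)) (H(V) = -3*(V + (15 - 4*V)/(-5 + 2*V))*(V + 15) = -3*(V + (15 - 4*V)/(-5 + 2*V))*(15 + V) = -3*(15 + V)*(V + (15 - 4*V)/(-5 + 2*V)))
H(-12)*(-690) = (3*(-225 - 21*(-12)² - 2*(-12)³ + 120*(-12))/(-5 + 2*(-12)))*(-690) = (3*(-225 - 21*144 - 2*(-1728) - 1440)/(-5 - 24))*(-690) = (3*(-225 - 3024 + 3456 - 1440)/(-29))*(-690) = (3*(-1/29)*(-1233))*(-690) = (3699/29)*(-690) = -2552310/29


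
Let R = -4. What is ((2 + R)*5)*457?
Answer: -4570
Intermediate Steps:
((2 + R)*5)*457 = ((2 - 4)*5)*457 = -2*5*457 = -10*457 = -4570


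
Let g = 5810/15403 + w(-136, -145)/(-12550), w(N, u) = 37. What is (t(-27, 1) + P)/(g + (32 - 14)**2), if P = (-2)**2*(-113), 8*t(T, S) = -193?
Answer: -368154419425/250816096756 ≈ -1.4678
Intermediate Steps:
t(T, S) = -193/8 (t(T, S) = (1/8)*(-193) = -193/8)
g = 72345589/193307650 (g = 5810/15403 + 37/(-12550) = 5810*(1/15403) + 37*(-1/12550) = 5810/15403 - 37/12550 = 72345589/193307650 ≈ 0.37425)
P = -452 (P = 4*(-113) = -452)
(t(-27, 1) + P)/(g + (32 - 14)**2) = (-193/8 - 452)/(72345589/193307650 + (32 - 14)**2) = -3809/(8*(72345589/193307650 + 18**2)) = -3809/(8*(72345589/193307650 + 324)) = -3809/(8*62704024189/193307650) = -3809/8*193307650/62704024189 = -368154419425/250816096756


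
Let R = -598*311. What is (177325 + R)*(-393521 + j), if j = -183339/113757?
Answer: 129119926790536/37919 ≈ 3.4052e+9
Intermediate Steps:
j = -61113/37919 (j = -183339*1/113757 = -61113/37919 ≈ -1.6117)
R = -185978
(177325 + R)*(-393521 + j) = (177325 - 185978)*(-393521 - 61113/37919) = -8653*(-14921983912/37919) = 129119926790536/37919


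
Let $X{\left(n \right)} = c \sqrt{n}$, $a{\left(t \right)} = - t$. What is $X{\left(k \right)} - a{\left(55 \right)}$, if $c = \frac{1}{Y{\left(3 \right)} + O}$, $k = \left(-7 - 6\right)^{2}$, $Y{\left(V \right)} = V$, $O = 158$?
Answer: $\frac{8868}{161} \approx 55.081$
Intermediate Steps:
$k = 169$ ($k = \left(-13\right)^{2} = 169$)
$c = \frac{1}{161}$ ($c = \frac{1}{3 + 158} = \frac{1}{161} \approx 0.0062112$)
$X{\left(n \right)} = \frac{\sqrt{n}}{161}$
$X{\left(k \right)} - a{\left(55 \right)} = \frac{\sqrt{169}}{161} - \left(-1\right) 55 = \frac{1}{161} \cdot 13 - -55 = \frac{13}{161} + 55 = \frac{8868}{161}$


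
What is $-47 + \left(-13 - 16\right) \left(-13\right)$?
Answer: $330$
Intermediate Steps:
$-47 + \left(-13 - 16\right) \left(-13\right) = -47 - -377 = -47 + 377 = 330$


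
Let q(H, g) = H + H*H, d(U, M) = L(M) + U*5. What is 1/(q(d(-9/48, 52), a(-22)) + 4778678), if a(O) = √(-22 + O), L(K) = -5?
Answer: 256/1223349073 ≈ 2.0926e-7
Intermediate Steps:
d(U, M) = -5 + 5*U (d(U, M) = -5 + U*5 = -5 + 5*U)
q(H, g) = H + H²
1/(q(d(-9/48, 52), a(-22)) + 4778678) = 1/((-5 + 5*(-9/48))*(1 + (-5 + 5*(-9/48))) + 4778678) = 1/((-5 + 5*(-9*1/48))*(1 + (-5 + 5*(-9*1/48))) + 4778678) = 1/((-5 + 5*(-3/16))*(1 + (-5 + 5*(-3/16))) + 4778678) = 1/((-5 - 15/16)*(1 + (-5 - 15/16)) + 4778678) = 1/(-95*(1 - 95/16)/16 + 4778678) = 1/(-95/16*(-79/16) + 4778678) = 1/(7505/256 + 4778678) = 1/(1223349073/256) = 256/1223349073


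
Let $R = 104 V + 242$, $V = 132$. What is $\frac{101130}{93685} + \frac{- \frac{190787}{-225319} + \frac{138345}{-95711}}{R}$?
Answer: $\frac{3046623866008862977}{2822449214045427505} \approx 1.0794$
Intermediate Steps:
$R = 13970$ ($R = 104 \cdot 132 + 242 = 13728 + 242 = 13970$)
$\frac{101130}{93685} + \frac{- \frac{190787}{-225319} + \frac{138345}{-95711}}{R} = \frac{101130}{93685} + \frac{- \frac{190787}{-225319} + \frac{138345}{-95711}}{13970} = 101130 \cdot \frac{1}{93685} + \left(\left(-190787\right) \left(- \frac{1}{225319}\right) + 138345 \left(- \frac{1}{95711}\right)\right) \frac{1}{13970} = \frac{20226}{18737} + \left(\frac{190787}{225319} - \frac{138345}{95711}\right) \frac{1}{13970} = \frac{20226}{18737} - \frac{6455671249}{150635065060865} = \frac{3046623866008862977}{2822449214045427505}$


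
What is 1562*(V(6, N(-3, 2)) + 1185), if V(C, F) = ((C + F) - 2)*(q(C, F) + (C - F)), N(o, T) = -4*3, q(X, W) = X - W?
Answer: 1401114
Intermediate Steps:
N(o, T) = -12
V(C, F) = (-2*F + 2*C)*(-2 + C + F) (V(C, F) = ((C + F) - 2)*((C - F) + (C - F)) = (-2 + C + F)*(-2*F + 2*C) = (-2*F + 2*C)*(-2 + C + F))
1562*(V(6, N(-3, 2)) + 1185) = 1562*((-4*6 - 2*(-12)² + 2*6² + 4*(-12)) + 1185) = 1562*((-24 - 2*144 + 2*36 - 48) + 1185) = 1562*((-24 - 288 + 72 - 48) + 1185) = 1562*(-288 + 1185) = 1562*897 = 1401114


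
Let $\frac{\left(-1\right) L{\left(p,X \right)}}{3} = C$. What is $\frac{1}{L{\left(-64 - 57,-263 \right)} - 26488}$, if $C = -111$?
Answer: $- \frac{1}{26155} \approx -3.8234 \cdot 10^{-5}$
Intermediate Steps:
$L{\left(p,X \right)} = 333$ ($L{\left(p,X \right)} = \left(-3\right) \left(-111\right) = 333$)
$\frac{1}{L{\left(-64 - 57,-263 \right)} - 26488} = \frac{1}{333 - 26488} = \frac{1}{-26155} = - \frac{1}{26155}$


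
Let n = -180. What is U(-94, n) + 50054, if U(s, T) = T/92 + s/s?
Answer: 1151220/23 ≈ 50053.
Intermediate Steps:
U(s, T) = 1 + T/92 (U(s, T) = T*(1/92) + 1 = T/92 + 1 = 1 + T/92)
U(-94, n) + 50054 = (1 + (1/92)*(-180)) + 50054 = (1 - 45/23) + 50054 = -22/23 + 50054 = 1151220/23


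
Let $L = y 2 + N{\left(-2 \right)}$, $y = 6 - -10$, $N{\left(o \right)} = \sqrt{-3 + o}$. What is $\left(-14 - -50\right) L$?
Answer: $1152 + 36 i \sqrt{5} \approx 1152.0 + 80.498 i$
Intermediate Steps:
$y = 16$ ($y = 6 + 10 = 16$)
$L = 32 + i \sqrt{5}$ ($L = 16 \cdot 2 + \sqrt{-3 - 2} = 32 + \sqrt{-5} = 32 + i \sqrt{5} \approx 32.0 + 2.2361 i$)
$\left(-14 - -50\right) L = \left(-14 - -50\right) \left(32 + i \sqrt{5}\right) = \left(-14 + 50\right) \left(32 + i \sqrt{5}\right) = 36 \left(32 + i \sqrt{5}\right) = 1152 + 36 i \sqrt{5}$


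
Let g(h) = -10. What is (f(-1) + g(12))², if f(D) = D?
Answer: 121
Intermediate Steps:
(f(-1) + g(12))² = (-1 - 10)² = (-11)² = 121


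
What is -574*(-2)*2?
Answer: 2296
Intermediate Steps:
-574*(-2)*2 = -(-1148)*2 = -1*(-2296) = 2296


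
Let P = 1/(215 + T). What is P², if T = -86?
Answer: 1/16641 ≈ 6.0093e-5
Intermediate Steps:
P = 1/129 (P = 1/(215 - 86) = 1/129 ≈ 0.0077519)
P² = (1/129)² = 1/16641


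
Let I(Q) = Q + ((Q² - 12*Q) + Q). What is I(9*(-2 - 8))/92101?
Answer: 9000/92101 ≈ 0.097719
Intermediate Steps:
I(Q) = Q² - 10*Q (I(Q) = Q + (Q² - 11*Q) = Q² - 10*Q)
I(9*(-2 - 8))/92101 = ((9*(-2 - 8))*(-10 + 9*(-2 - 8)))/92101 = ((9*(-10))*(-10 + 9*(-10)))*(1/92101) = -90*(-10 - 90)*(1/92101) = -90*(-100)*(1/92101) = 9000*(1/92101) = 9000/92101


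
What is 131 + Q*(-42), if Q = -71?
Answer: 3113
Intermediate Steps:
131 + Q*(-42) = 131 - 71*(-42) = 131 + 2982 = 3113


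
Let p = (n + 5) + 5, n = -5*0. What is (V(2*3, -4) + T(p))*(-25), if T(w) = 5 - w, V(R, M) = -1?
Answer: 150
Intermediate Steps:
n = 0
p = 10 (p = (0 + 5) + 5 = 5 + 5 = 10)
(V(2*3, -4) + T(p))*(-25) = (-1 + (5 - 1*10))*(-25) = (-1 + (5 - 10))*(-25) = (-1 - 5)*(-25) = -6*(-25) = 150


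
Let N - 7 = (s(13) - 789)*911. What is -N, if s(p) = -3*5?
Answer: 732437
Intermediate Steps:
s(p) = -15
N = -732437 (N = 7 + (-15 - 789)*911 = 7 - 804*911 = 7 - 732444 = -732437)
-N = -1*(-732437) = 732437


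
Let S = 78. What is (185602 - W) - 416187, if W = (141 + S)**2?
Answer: -278546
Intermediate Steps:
W = 47961 (W = (141 + 78)**2 = 219**2 = 47961)
(185602 - W) - 416187 = (185602 - 1*47961) - 416187 = (185602 - 47961) - 416187 = 137641 - 416187 = -278546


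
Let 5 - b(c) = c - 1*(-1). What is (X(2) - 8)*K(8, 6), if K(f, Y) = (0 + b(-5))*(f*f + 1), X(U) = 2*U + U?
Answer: -1170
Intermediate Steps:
b(c) = 4 - c (b(c) = 5 - (c - 1*(-1)) = 5 - (c + 1) = 5 - (1 + c) = 5 + (-1 - c) = 4 - c)
X(U) = 3*U
K(f, Y) = 9 + 9*f² (K(f, Y) = (0 + (4 - 1*(-5)))*(f*f + 1) = (0 + (4 + 5))*(f² + 1) = (0 + 9)*(1 + f²) = 9*(1 + f²) = 9 + 9*f²)
(X(2) - 8)*K(8, 6) = (3*2 - 8)*(9 + 9*8²) = (6 - 8)*(9 + 9*64) = -2*(9 + 576) = -2*585 = -1170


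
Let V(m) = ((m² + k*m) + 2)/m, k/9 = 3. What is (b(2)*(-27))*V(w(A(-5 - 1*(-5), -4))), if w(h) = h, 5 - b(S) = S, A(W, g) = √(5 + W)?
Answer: -2187 - 567*√5/5 ≈ -2440.6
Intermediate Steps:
k = 27 (k = 9*3 = 27)
b(S) = 5 - S
V(m) = (2 + m² + 27*m)/m (V(m) = ((m² + 27*m) + 2)/m = (2 + m² + 27*m)/m)
(b(2)*(-27))*V(w(A(-5 - 1*(-5), -4))) = ((5 - 1*2)*(-27))*(27 + √(5 + (-5 - 1*(-5))) + 2/(√(5 + (-5 - 1*(-5))))) = ((5 - 2)*(-27))*(27 + √(5 + (-5 + 5)) + 2/(√(5 + (-5 + 5)))) = (3*(-27))*(27 + √(5 + 0) + 2/(√(5 + 0))) = -81*(27 + √5 + 2/(√5)) = -81*(27 + √5 + 2*(√5/5)) = -81*(27 + √5 + 2*√5/5) = -81*(27 + 7*√5/5) = -2187 - 567*√5/5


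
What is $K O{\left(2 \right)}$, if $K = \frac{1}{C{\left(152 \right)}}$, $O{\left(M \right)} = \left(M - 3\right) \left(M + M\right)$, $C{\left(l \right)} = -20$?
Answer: $\frac{1}{5} \approx 0.2$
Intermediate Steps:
$O{\left(M \right)} = 2 M \left(-3 + M\right)$ ($O{\left(M \right)} = \left(-3 + M\right) 2 M = 2 M \left(-3 + M\right)$)
$K = - \frac{1}{20}$ ($K = \frac{1}{-20} = - \frac{1}{20} \approx -0.05$)
$K O{\left(2 \right)} = - \frac{2 \cdot 2 \left(-3 + 2\right)}{20} = - \frac{2 \cdot 2 \left(-1\right)}{20} = \left(- \frac{1}{20}\right) \left(-4\right) = \frac{1}{5}$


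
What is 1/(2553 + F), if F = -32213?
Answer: -1/29660 ≈ -3.3715e-5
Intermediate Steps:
1/(2553 + F) = 1/(2553 - 32213) = 1/(-29660) = -1/29660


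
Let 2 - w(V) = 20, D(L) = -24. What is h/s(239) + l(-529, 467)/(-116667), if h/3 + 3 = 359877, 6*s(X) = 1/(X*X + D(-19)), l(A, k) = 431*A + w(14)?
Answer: 43150347420382685/116667 ≈ 3.6986e+11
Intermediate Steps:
w(V) = -18 (w(V) = 2 - 1*20 = 2 - 20 = -18)
l(A, k) = -18 + 431*A (l(A, k) = 431*A - 18 = -18 + 431*A)
s(X) = 1/(6*(-24 + X²)) (s(X) = 1/(6*(X*X - 24)) = 1/(6*(X² - 24)) = 1/(6*(-24 + X²)))
h = 1079622 (h = -9 + 3*359877 = -9 + 1079631 = 1079622)
h/s(239) + l(-529, 467)/(-116667) = 1079622/((1/(6*(-24 + 239²)))) + (-18 + 431*(-529))/(-116667) = 1079622/((1/(6*(-24 + 57121)))) + (-18 - 227999)*(-1/116667) = 1079622/(((⅙)/57097)) - 228017*(-1/116667) = 1079622/(((⅙)*(1/57097))) + 228017/116667 = 1079622/(1/342582) + 228017/116667 = 1079622*342582 + 228017/116667 = 369859064004 + 228017/116667 = 43150347420382685/116667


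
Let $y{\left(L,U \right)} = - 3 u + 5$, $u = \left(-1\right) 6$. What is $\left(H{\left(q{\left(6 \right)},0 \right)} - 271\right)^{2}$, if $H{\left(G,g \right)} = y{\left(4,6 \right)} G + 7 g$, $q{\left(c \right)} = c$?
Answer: $17689$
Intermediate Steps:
$u = -6$
$y{\left(L,U \right)} = 23$ ($y{\left(L,U \right)} = \left(-3\right) \left(-6\right) + 5 = 18 + 5 = 23$)
$H{\left(G,g \right)} = 7 g + 23 G$ ($H{\left(G,g \right)} = 23 G + 7 g = 7 g + 23 G$)
$\left(H{\left(q{\left(6 \right)},0 \right)} - 271\right)^{2} = \left(\left(7 \cdot 0 + 23 \cdot 6\right) - 271\right)^{2} = \left(\left(0 + 138\right) - 271\right)^{2} = \left(138 - 271\right)^{2} = \left(-133\right)^{2} = 17689$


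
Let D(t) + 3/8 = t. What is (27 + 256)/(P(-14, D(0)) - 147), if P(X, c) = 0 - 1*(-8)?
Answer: -283/139 ≈ -2.0360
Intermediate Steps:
D(t) = -3/8 + t
P(X, c) = 8 (P(X, c) = 0 + 8 = 8)
(27 + 256)/(P(-14, D(0)) - 147) = (27 + 256)/(8 - 147) = 283/(-139) = 283*(-1/139) = -283/139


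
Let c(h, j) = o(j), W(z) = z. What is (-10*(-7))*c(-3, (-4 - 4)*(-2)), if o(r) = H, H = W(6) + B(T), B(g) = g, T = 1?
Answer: 490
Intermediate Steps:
H = 7 (H = 6 + 1 = 7)
o(r) = 7
c(h, j) = 7
(-10*(-7))*c(-3, (-4 - 4)*(-2)) = -10*(-7)*7 = 70*7 = 490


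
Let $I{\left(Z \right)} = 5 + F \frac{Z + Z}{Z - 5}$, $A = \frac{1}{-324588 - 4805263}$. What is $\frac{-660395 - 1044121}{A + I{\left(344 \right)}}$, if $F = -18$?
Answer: $\frac{494031090552054}{9138829613} \approx 54058.0$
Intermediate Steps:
$A = - \frac{1}{5129851}$ ($A = \frac{1}{-5129851} = - \frac{1}{5129851} \approx -1.9494 \cdot 10^{-7}$)
$I{\left(Z \right)} = 5 - \frac{36 Z}{-5 + Z}$ ($I{\left(Z \right)} = 5 - 18 \frac{Z + Z}{Z - 5} = 5 - 18 \frac{2 Z}{-5 + Z} = 5 - \frac{36 Z}{-5 + Z}$)
$\frac{-660395 - 1044121}{A + I{\left(344 \right)}} = \frac{-660395 - 1044121}{- \frac{1}{5129851} + \frac{-25 - 10664}{-5 + 344}} = - \frac{1704516}{- \frac{1}{5129851} + \frac{-25 - 10664}{339}} = - \frac{1704516}{- \frac{1}{5129851} + \frac{1}{339} \left(-10689\right)} = - \frac{1704516}{- \frac{1}{5129851} - \frac{3563}{113}} = - \frac{1704516}{- \frac{18277659226}{579673163}} = \left(-1704516\right) \left(- \frac{579673163}{18277659226}\right) = \frac{494031090552054}{9138829613}$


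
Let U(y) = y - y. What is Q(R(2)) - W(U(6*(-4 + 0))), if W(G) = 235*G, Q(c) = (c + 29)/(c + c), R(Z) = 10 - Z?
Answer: 37/16 ≈ 2.3125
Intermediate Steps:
Q(c) = (29 + c)/(2*c) (Q(c) = (29 + c)/((2*c)) = (29 + c)*(1/(2*c)) = (29 + c)/(2*c))
U(y) = 0
Q(R(2)) - W(U(6*(-4 + 0))) = (29 + (10 - 1*2))/(2*(10 - 1*2)) - 235*0 = (29 + (10 - 2))/(2*(10 - 2)) - 1*0 = (½)*(29 + 8)/8 + 0 = (½)*(⅛)*37 + 0 = 37/16 + 0 = 37/16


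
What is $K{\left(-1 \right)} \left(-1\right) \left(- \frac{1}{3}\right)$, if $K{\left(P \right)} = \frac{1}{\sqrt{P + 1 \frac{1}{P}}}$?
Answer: $- \frac{i \sqrt{2}}{6} \approx - 0.2357 i$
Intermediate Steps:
$K{\left(P \right)} = \frac{1}{\sqrt{P + \frac{1}{P}}}$
$K{\left(-1 \right)} \left(-1\right) \left(- \frac{1}{3}\right) = \frac{1}{\sqrt{-1 + \frac{1}{-1}}} \left(-1\right) \left(- \frac{1}{3}\right) = \frac{1}{\sqrt{-1 - 1}} \left(-1\right) \left(\left(-1\right) \frac{1}{3}\right) = \frac{1}{\sqrt{-2}} \left(-1\right) \left(- \frac{1}{3}\right) = - \frac{i \sqrt{2}}{2} \left(-1\right) \left(- \frac{1}{3}\right) = \frac{i \sqrt{2}}{2} \left(- \frac{1}{3}\right) = - \frac{i \sqrt{2}}{6}$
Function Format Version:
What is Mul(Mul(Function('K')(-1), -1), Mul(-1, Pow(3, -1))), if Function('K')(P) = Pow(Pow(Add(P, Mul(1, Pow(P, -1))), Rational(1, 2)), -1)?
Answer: Mul(Rational(-1, 6), I, Pow(2, Rational(1, 2))) ≈ Mul(-0.23570, I)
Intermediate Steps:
Function('K')(P) = Pow(Add(P, Pow(P, -1)), Rational(-1, 2)) (Function('K')(P) = Pow(Pow(Add(P, Pow(P, -1)), Rational(1, 2)), -1) = Pow(Add(P, Pow(P, -1)), Rational(-1, 2)))
Mul(Mul(Function('K')(-1), -1), Mul(-1, Pow(3, -1))) = Mul(Mul(Pow(Add(-1, Pow(-1, -1)), Rational(-1, 2)), -1), Mul(-1, Pow(3, -1))) = Mul(Mul(Pow(Add(-1, -1), Rational(-1, 2)), -1), Mul(-1, Rational(1, 3))) = Mul(Mul(Pow(-2, Rational(-1, 2)), -1), Rational(-1, 3)) = Mul(Mul(Mul(Rational(-1, 2), I, Pow(2, Rational(1, 2))), -1), Rational(-1, 3)) = Mul(Mul(Rational(1, 2), I, Pow(2, Rational(1, 2))), Rational(-1, 3)) = Mul(Rational(-1, 6), I, Pow(2, Rational(1, 2)))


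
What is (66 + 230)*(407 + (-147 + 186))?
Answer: 132016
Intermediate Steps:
(66 + 230)*(407 + (-147 + 186)) = 296*(407 + 39) = 296*446 = 132016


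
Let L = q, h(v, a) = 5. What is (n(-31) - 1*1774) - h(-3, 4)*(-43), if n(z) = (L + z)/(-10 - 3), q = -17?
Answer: -20219/13 ≈ -1555.3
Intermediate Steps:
L = -17
n(z) = 17/13 - z/13 (n(z) = (-17 + z)/(-10 - 3) = (-17 + z)/(-13) = (-17 + z)*(-1/13) = 17/13 - z/13)
(n(-31) - 1*1774) - h(-3, 4)*(-43) = ((17/13 - 1/13*(-31)) - 1*1774) - 5*(-43) = ((17/13 + 31/13) - 1774) - 1*(-215) = (48/13 - 1774) + 215 = -23014/13 + 215 = -20219/13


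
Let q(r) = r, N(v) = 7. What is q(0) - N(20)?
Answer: -7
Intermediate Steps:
q(0) - N(20) = 0 - 1*7 = 0 - 7 = -7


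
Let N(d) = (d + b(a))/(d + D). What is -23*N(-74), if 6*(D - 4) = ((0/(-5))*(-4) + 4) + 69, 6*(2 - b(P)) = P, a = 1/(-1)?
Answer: -9913/347 ≈ -28.568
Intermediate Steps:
a = -1 (a = 1*(-1) = -1)
b(P) = 2 - P/6
D = 97/6 (D = 4 + (((0/(-5))*(-4) + 4) + 69)/6 = 4 + (((0*(-1/5))*(-4) + 4) + 69)/6 = 4 + ((0*(-4) + 4) + 69)/6 = 4 + ((0 + 4) + 69)/6 = 4 + (4 + 69)/6 = 4 + (1/6)*73 = 4 + 73/6 = 97/6 ≈ 16.167)
N(d) = (13/6 + d)/(97/6 + d) (N(d) = (d + (2 - 1/6*(-1)))/(d + 97/6) = (d + (2 + 1/6))/(97/6 + d) = (d + 13/6)/(97/6 + d) = (13/6 + d)/(97/6 + d))
-23*N(-74) = -23*(13 + 6*(-74))/(97 + 6*(-74)) = -23*(13 - 444)/(97 - 444) = -23*(-431)/(-347) = -(-23)*(-431)/347 = -23*431/347 = -9913/347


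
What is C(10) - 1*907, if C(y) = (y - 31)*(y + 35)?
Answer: -1852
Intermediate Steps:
C(y) = (-31 + y)*(35 + y)
C(10) - 1*907 = (-1085 + 10² + 4*10) - 1*907 = (-1085 + 100 + 40) - 907 = -945 - 907 = -1852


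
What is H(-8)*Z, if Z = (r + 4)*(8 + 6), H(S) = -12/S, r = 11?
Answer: 315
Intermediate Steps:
Z = 210 (Z = (11 + 4)*(8 + 6) = 15*14 = 210)
H(-8)*Z = -12/(-8)*210 = -12*(-1/8)*210 = (3/2)*210 = 315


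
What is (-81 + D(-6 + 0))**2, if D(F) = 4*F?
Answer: 11025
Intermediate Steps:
(-81 + D(-6 + 0))**2 = (-81 + 4*(-6 + 0))**2 = (-81 + 4*(-6))**2 = (-81 - 24)**2 = (-105)**2 = 11025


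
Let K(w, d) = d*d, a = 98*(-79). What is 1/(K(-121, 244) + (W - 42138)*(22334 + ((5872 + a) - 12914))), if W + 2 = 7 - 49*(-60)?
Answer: -1/295847614 ≈ -3.3801e-9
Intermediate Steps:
a = -7742
K(w, d) = d**2
W = 2945 (W = -2 + (7 - 49*(-60)) = -2 + (7 + 2940) = -2 + 2947 = 2945)
1/(K(-121, 244) + (W - 42138)*(22334 + ((5872 + a) - 12914))) = 1/(244**2 + (2945 - 42138)*(22334 + ((5872 - 7742) - 12914))) = 1/(59536 - 39193*(22334 + (-1870 - 12914))) = 1/(59536 - 39193*(22334 - 14784)) = 1/(59536 - 39193*7550) = 1/(59536 - 295907150) = 1/(-295847614) = -1/295847614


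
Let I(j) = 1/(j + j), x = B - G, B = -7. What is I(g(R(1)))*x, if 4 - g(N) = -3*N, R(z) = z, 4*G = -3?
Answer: -25/56 ≈ -0.44643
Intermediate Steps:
G = -¾ (G = (¼)*(-3) = -¾ ≈ -0.75000)
g(N) = 4 + 3*N (g(N) = 4 - (-3)*N = 4 + 3*N)
x = -25/4 (x = -7 - 1*(-¾) = -7 + ¾ = -25/4 ≈ -6.2500)
I(j) = 1/(2*j)
I(g(R(1)))*x = (1/(2*(4 + 3*1)))*(-25/4) = (1/(2*(4 + 3)))*(-25/4) = ((½)/7)*(-25/4) = ((½)*(⅐))*(-25/4) = (1/14)*(-25/4) = -25/56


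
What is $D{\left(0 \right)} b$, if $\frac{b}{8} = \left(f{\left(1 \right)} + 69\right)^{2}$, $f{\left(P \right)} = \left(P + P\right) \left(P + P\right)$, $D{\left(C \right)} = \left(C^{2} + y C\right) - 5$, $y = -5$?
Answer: $-213160$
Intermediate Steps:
$D{\left(C \right)} = -5 + C^{2} - 5 C$ ($D{\left(C \right)} = \left(C^{2} - 5 C\right) - 5 = -5 + C^{2} - 5 C$)
$f{\left(P \right)} = 4 P^{2}$ ($f{\left(P \right)} = 2 P 2 P = 4 P^{2}$)
$b = 42632$ ($b = 8 \left(4 \cdot 1^{2} + 69\right)^{2} = 8 \left(4 \cdot 1 + 69\right)^{2} = 8 \left(4 + 69\right)^{2} = 8 \cdot 73^{2} = 8 \cdot 5329 = 42632$)
$D{\left(0 \right)} b = \left(-5 + 0^{2} - 0\right) 42632 = \left(-5 + 0 + 0\right) 42632 = \left(-5\right) 42632 = -213160$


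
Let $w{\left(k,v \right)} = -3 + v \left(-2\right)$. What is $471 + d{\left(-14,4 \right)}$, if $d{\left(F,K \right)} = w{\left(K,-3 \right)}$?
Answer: $474$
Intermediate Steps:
$w{\left(k,v \right)} = -3 - 2 v$
$d{\left(F,K \right)} = 3$ ($d{\left(F,K \right)} = -3 - -6 = -3 + 6 = 3$)
$471 + d{\left(-14,4 \right)} = 471 + 3 = 474$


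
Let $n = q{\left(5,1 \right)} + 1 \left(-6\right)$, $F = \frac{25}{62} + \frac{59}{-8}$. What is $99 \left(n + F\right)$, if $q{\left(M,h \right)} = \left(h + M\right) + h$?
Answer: $- \frac{146619}{248} \approx -591.21$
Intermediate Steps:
$F = - \frac{1729}{248}$ ($F = 25 \cdot \frac{1}{62} + 59 \left(- \frac{1}{8}\right) = \frac{25}{62} - \frac{59}{8} = - \frac{1729}{248} \approx -6.9718$)
$q{\left(M,h \right)} = M + 2 h$ ($q{\left(M,h \right)} = \left(M + h\right) + h = M + 2 h$)
$n = 1$ ($n = \left(5 + 2 \cdot 1\right) + 1 \left(-6\right) = \left(5 + 2\right) - 6 = 7 - 6 = 1$)
$99 \left(n + F\right) = 99 \left(1 - \frac{1729}{248}\right) = 99 \left(- \frac{1481}{248}\right) = - \frac{146619}{248}$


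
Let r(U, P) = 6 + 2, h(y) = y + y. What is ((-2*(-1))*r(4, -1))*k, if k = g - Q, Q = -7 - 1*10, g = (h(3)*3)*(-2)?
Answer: -304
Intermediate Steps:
h(y) = 2*y
r(U, P) = 8
g = -36 (g = ((2*3)*3)*(-2) = (6*3)*(-2) = 18*(-2) = -36)
Q = -17 (Q = -7 - 10 = -17)
k = -19 (k = -36 - 1*(-17) = -36 + 17 = -19)
((-2*(-1))*r(4, -1))*k = (-2*(-1)*8)*(-19) = (2*8)*(-19) = 16*(-19) = -304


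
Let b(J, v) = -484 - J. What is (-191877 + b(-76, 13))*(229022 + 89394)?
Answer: -61226620560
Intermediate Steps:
(-191877 + b(-76, 13))*(229022 + 89394) = (-191877 + (-484 - 1*(-76)))*(229022 + 89394) = (-191877 + (-484 + 76))*318416 = (-191877 - 408)*318416 = -192285*318416 = -61226620560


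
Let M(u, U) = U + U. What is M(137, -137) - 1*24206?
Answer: -24480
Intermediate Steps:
M(u, U) = 2*U
M(137, -137) - 1*24206 = 2*(-137) - 1*24206 = -274 - 24206 = -24480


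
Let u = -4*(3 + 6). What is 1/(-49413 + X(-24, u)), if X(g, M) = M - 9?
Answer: -1/49458 ≈ -2.0219e-5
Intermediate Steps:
u = -36 (u = -4*9 = -36)
X(g, M) = -9 + M
1/(-49413 + X(-24, u)) = 1/(-49413 + (-9 - 36)) = 1/(-49413 - 45) = 1/(-49458) = -1/49458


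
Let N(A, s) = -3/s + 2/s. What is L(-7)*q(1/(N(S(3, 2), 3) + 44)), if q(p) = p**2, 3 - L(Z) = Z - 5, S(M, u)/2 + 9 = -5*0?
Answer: 135/17161 ≈ 0.0078667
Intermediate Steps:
S(M, u) = -18 (S(M, u) = -18 + 2*(-5*0) = -18 + 2*0 = -18 + 0 = -18)
N(A, s) = -1/s
L(Z) = 8 - Z (L(Z) = 3 - (Z - 5) = 3 - (-5 + Z) = 3 + (5 - Z) = 8 - Z)
L(-7)*q(1/(N(S(3, 2), 3) + 44)) = (8 - 1*(-7))*(1/(-1/3 + 44))**2 = (8 + 7)*(1/(-1*1/3 + 44))**2 = 15*(1/(-1/3 + 44))**2 = 15*(1/(131/3))**2 = 15*(3/131)**2 = 15*(9/17161) = 135/17161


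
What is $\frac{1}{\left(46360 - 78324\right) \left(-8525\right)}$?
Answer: $\frac{1}{272493100} \approx 3.6698 \cdot 10^{-9}$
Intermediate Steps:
$\frac{1}{\left(46360 - 78324\right) \left(-8525\right)} = \frac{1}{-31964} \left(- \frac{1}{8525}\right) = \left(- \frac{1}{31964}\right) \left(- \frac{1}{8525}\right) = \frac{1}{272493100}$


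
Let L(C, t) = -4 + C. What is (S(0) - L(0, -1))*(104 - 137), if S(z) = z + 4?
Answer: -264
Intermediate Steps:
S(z) = 4 + z
(S(0) - L(0, -1))*(104 - 137) = ((4 + 0) - (-4 + 0))*(104 - 137) = (4 - 1*(-4))*(-33) = (4 + 4)*(-33) = 8*(-33) = -264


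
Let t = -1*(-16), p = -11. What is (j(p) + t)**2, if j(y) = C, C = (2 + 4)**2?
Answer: 2704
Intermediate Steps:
C = 36 (C = 6**2 = 36)
j(y) = 36
t = 16
(j(p) + t)**2 = (36 + 16)**2 = 52**2 = 2704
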